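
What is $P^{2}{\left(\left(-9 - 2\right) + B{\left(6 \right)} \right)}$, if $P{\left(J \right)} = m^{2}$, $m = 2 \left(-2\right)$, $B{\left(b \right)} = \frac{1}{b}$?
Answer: $256$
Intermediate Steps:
$m = -4$
$P{\left(J \right)} = 16$ ($P{\left(J \right)} = \left(-4\right)^{2} = 16$)
$P^{2}{\left(\left(-9 - 2\right) + B{\left(6 \right)} \right)} = 16^{2} = 256$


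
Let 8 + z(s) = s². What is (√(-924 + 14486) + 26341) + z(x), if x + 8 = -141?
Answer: 48534 + √13562 ≈ 48650.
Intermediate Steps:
x = -149 (x = -8 - 141 = -149)
z(s) = -8 + s²
(√(-924 + 14486) + 26341) + z(x) = (√(-924 + 14486) + 26341) + (-8 + (-149)²) = (√13562 + 26341) + (-8 + 22201) = (26341 + √13562) + 22193 = 48534 + √13562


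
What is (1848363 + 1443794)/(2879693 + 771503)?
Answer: 3292157/3651196 ≈ 0.90167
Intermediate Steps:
(1848363 + 1443794)/(2879693 + 771503) = 3292157/3651196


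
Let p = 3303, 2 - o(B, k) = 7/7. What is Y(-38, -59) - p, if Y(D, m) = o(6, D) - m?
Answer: -3243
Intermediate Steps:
o(B, k) = 1 (o(B, k) = 2 - 7/7 = 2 - 1*1 = 2 - 1 = 1)
Y(D, m) = 1 - m
Y(-38, -59) - p = (1 - 1*(-59)) - 1*3303 = (1 + 59) - 3303 = 60 - 3303 = -3243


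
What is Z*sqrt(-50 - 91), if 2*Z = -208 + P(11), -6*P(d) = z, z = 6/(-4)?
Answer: -831*I*sqrt(141)/8 ≈ -1233.4*I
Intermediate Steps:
z = -3/2 (z = 6*(-1/4) = -3/2 ≈ -1.5000)
P(d) = 1/4 (P(d) = -1/6*(-3/2) = 1/4)
Z = -831/8 (Z = (-208 + 1/4)/2 = (1/2)*(-831/4) = -831/8 ≈ -103.88)
Z*sqrt(-50 - 91) = -831*sqrt(-50 - 91)/8 = -831*I*sqrt(141)/8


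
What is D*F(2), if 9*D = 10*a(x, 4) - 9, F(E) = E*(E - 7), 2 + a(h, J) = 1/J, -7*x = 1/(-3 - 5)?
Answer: 265/9 ≈ 29.444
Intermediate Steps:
x = 1/56 (x = -1/(7*(-3 - 5)) = -1/7/(-8) = -1/7*(-1/8) = 1/56 ≈ 0.017857)
a(h, J) = -2 + 1/J
F(E) = E*(-7 + E)
D = -53/18 (D = (10*(-2 + 1/4) - 9)/9 = (10*(-7/4) - 9)/9 = (-35/2 - 9)/9 = (1/9)*(-53/2) = -53/18 ≈ -2.9444)
D*F(2) = -53*(-7 + 2)/9 = -53*(-5)/9 = -53/18*(-10) = 265/9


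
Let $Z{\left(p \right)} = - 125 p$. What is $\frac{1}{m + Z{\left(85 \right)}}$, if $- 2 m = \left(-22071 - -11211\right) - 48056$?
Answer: $\frac{1}{18833} \approx 5.3098 \cdot 10^{-5}$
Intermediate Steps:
$m = 29458$ ($m = - \frac{\left(-22071 - -11211\right) - 48056}{2} = - \frac{\left(-22071 + 11211\right) - 48056}{2} = - \frac{-10860 - 48056}{2} = \left(- \frac{1}{2}\right) \left(-58916\right) = 29458$)
$\frac{1}{m + Z{\left(85 \right)}} = \frac{1}{29458 - 10625} = \frac{1}{18833}$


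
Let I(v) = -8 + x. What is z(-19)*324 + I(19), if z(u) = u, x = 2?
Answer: -6162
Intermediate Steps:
I(v) = -6 (I(v) = -8 + 2 = -6)
z(-19)*324 + I(19) = -19*324 - 6 = -6156 - 6 = -6162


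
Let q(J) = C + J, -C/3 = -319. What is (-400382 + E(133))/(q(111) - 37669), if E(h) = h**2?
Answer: 382693/36601 ≈ 10.456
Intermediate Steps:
C = 957 (C = -3*(-319) = 957)
q(J) = 957 + J
(-400382 + E(133))/(q(111) - 37669) = (-400382 + 133**2)/((957 + 111) - 37669) = (-400382 + 17689)/(1068 - 37669) = -382693/(-36601) = -382693*(-1/36601) = 382693/36601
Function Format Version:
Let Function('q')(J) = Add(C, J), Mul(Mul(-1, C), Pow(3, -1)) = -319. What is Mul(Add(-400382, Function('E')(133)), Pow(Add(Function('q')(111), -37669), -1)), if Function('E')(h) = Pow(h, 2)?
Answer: Rational(382693, 36601) ≈ 10.456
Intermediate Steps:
C = 957 (C = Mul(-3, -319) = 957)
Function('q')(J) = Add(957, J)
Mul(Add(-400382, Function('E')(133)), Pow(Add(Function('q')(111), -37669), -1)) = Mul(Add(-400382, Pow(133, 2)), Pow(Add(Add(957, 111), -37669), -1)) = Mul(Add(-400382, 17689), Pow(Add(1068, -37669), -1)) = Mul(-382693, Pow(-36601, -1)) = Mul(-382693, Rational(-1, 36601)) = Rational(382693, 36601)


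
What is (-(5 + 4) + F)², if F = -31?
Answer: 1600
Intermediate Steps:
(-(5 + 4) + F)² = (-(5 + 4) - 31)² = (-1*9 - 31)² = (-9 - 31)² = (-40)² = 1600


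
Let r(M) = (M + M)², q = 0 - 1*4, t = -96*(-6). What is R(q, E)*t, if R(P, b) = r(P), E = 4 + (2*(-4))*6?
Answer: 36864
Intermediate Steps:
t = 576
q = -4 (q = 0 - 4 = -4)
E = -44 (E = 4 - 8*6 = 4 - 48 = -44)
r(M) = 4*M² (r(M) = (2*M)² = 4*M²)
R(P, b) = 4*P²
R(q, E)*t = (4*(-4)²)*576 = (4*16)*576 = 64*576 = 36864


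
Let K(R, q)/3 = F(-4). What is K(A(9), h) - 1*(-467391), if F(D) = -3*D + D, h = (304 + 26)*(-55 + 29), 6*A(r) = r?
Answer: 467415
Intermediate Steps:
A(r) = r/6
h = -8580 (h = 330*(-26) = -8580)
F(D) = -2*D
K(R, q) = 24 (K(R, q) = 3*(-2*(-4)) = 3*8 = 24)
K(A(9), h) - 1*(-467391) = 24 - 1*(-467391) = 24 + 467391 = 467415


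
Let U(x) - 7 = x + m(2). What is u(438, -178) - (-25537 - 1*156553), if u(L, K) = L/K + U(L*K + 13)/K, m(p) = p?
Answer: 16244762/89 ≈ 1.8253e+5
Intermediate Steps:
U(x) = 9 + x (U(x) = 7 + (x + 2) = 7 + (2 + x) = 9 + x)
u(L, K) = L/K + (22 + K*L)/K (u(L, K) = L/K + (9 + (L*K + 13))/K = L/K + (9 + (K*L + 13))/K = L/K + (9 + (13 + K*L))/K = L/K + (22 + K*L)/K)
u(438, -178) - (-25537 - 1*156553) = (22 + 438 - 178*438)/(-178) - (-25537 - 1*156553) = -(22 + 438 - 77964)/178 - (-25537 - 156553) = -1/178*(-77504) - 1*(-182090) = 38752/89 + 182090 = 16244762/89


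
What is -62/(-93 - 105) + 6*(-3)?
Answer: -1751/99 ≈ -17.687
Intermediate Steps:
-62/(-93 - 105) + 6*(-3) = -62/(-198) - 18 = -1/198*(-62) - 18 = 31/99 - 18 = -1751/99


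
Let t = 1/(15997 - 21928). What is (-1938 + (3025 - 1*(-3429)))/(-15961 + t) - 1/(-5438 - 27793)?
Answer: -222494399696/786450594963 ≈ -0.28291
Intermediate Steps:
t = -1/5931 (t = 1/(-5931) = -1/5931 ≈ -0.00016861)
(-1938 + (3025 - 1*(-3429)))/(-15961 + t) - 1/(-5438 - 27793) = (-1938 + (3025 - 1*(-3429)))/(-15961 - 1/5931) - 1/(-5438 - 27793) = (-1938 + (3025 + 3429))/(-94664692/5931) - 1/(-33231) = (-1938 + 6454)*(-5931/94664692) - 1*(-1/33231) = 4516*(-5931/94664692) + 1/33231 = -6696099/23666173 + 1/33231 = -222494399696/786450594963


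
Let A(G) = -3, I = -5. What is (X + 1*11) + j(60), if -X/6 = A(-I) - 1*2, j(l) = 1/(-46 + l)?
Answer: 575/14 ≈ 41.071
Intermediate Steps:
X = 30 (X = -6*(-3 - 1*2) = -6*(-3 - 2) = -6*(-5) = 30)
(X + 1*11) + j(60) = (30 + 1*11) + 1/(-46 + 60) = (30 + 11) + 1/14 = 41 + 1/14 = 575/14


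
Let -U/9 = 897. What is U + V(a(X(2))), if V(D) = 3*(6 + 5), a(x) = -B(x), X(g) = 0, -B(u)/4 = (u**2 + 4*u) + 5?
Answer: -8040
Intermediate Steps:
B(u) = -20 - 16*u - 4*u**2 (B(u) = -4*((u**2 + 4*u) + 5) = -4*(5 + u**2 + 4*u) = -20 - 16*u - 4*u**2)
a(x) = 20 + 4*x**2 + 16*x (a(x) = -(-20 - 16*x - 4*x**2) = 20 + 4*x**2 + 16*x)
V(D) = 33 (V(D) = 3*11 = 33)
U = -8073 (U = -9*897 = -8073)
U + V(a(X(2))) = -8073 + 33 = -8040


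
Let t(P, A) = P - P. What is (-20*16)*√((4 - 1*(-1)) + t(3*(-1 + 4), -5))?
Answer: -320*√5 ≈ -715.54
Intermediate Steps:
t(P, A) = 0
(-20*16)*√((4 - 1*(-1)) + t(3*(-1 + 4), -5)) = (-20*16)*√((4 - 1*(-1)) + 0) = -320*√((4 + 1) + 0) = -320*√(5 + 0) = -320*√5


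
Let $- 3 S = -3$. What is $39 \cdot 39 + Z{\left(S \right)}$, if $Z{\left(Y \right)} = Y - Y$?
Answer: $1521$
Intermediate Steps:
$S = 1$ ($S = \left(- \frac{1}{3}\right) \left(-3\right) = 1$)
$Z{\left(Y \right)} = 0$
$39 \cdot 39 + Z{\left(S \right)} = 39 \cdot 39 + 0 = 1521 + 0 = 1521$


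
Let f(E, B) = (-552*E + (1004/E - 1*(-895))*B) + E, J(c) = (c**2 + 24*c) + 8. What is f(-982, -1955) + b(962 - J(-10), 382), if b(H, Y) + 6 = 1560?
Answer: -591699289/491 ≈ -1.2051e+6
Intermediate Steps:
J(c) = 8 + c**2 + 24*c
b(H, Y) = 1554 (b(H, Y) = -6 + 1560 = 1554)
f(E, B) = -551*E + B*(895 + 1004/E) (f(E, B) = (-552*E + (1004/E + 895)*B) + E = (-552*E + (895 + 1004/E)*B) + E = (-552*E + B*(895 + 1004/E)) + E = -551*E + B*(895 + 1004/E))
f(-982, -1955) + b(962 - J(-10), 382) = (-551*(-982) + 895*(-1955) + 1004*(-1955)/(-982)) + 1554 = (541082 - 1749725 + 1004*(-1955)*(-1/982)) + 1554 = (541082 - 1749725 + 981410/491) + 1554 = -592462303/491 + 1554 = -591699289/491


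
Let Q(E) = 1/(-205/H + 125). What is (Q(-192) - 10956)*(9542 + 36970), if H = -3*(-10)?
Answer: -361295820576/709 ≈ -5.0958e+8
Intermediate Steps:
H = 30
Q(E) = 6/709 (Q(E) = 1/(-205/30 + 125) = 1/(-205*1/30 + 125) = 1/(-41/6 + 125) = 1/(709/6) = 6/709)
(Q(-192) - 10956)*(9542 + 36970) = (6/709 - 10956)*(9542 + 36970) = -7767798/709*46512 = -361295820576/709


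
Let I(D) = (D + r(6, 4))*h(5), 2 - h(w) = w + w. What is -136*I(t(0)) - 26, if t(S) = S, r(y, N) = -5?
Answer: -5466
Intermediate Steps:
h(w) = 2 - 2*w (h(w) = 2 - (w + w) = 2 - 2*w)
I(D) = 40 - 8*D (I(D) = (D - 5)*(2 - 2*5) = (-5 + D)*(2 - 10) = (-5 + D)*(-8) = 40 - 8*D)
-136*I(t(0)) - 26 = -136*(40 - 8*0) - 26 = -136*(40 + 0) - 26 = -136*40 - 26 = -5440 - 26 = -5466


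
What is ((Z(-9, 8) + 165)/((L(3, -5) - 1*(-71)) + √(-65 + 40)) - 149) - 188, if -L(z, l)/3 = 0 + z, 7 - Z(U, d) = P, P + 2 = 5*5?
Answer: -1294615/3869 - 745*I/3869 ≈ -334.61 - 0.19256*I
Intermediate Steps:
P = 23 (P = -2 + 5*5 = -2 + 25 = 23)
Z(U, d) = -16 (Z(U, d) = 7 - 1*23 = 7 - 23 = -16)
L(z, l) = -3*z (L(z, l) = -3*(0 + z) = -3*z)
((Z(-9, 8) + 165)/((L(3, -5) - 1*(-71)) + √(-65 + 40)) - 149) - 188 = ((-16 + 165)/((-3*3 - 1*(-71)) + √(-65 + 40)) - 149) - 188 = (149/((-9 + 71) + √(-25)) - 149) - 188 = (149/(62 + 5*I) - 149) - 188 = (149*((62 - 5*I)/3869) - 149) - 188 = (149*(62 - 5*I)/3869 - 149) - 188 = (-149 + 149*(62 - 5*I)/3869) - 188 = -337 + 149*(62 - 5*I)/3869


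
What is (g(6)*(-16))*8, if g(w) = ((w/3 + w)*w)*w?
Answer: -36864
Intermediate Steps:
g(w) = 4*w³/3 (g(w) = ((w/3 + w)*w)*w = ((4*w/3)*w)*w = (4*w²/3)*w = 4*w³/3)
(g(6)*(-16))*8 = (((4/3)*6³)*(-16))*8 = (((4/3)*216)*(-16))*8 = (288*(-16))*8 = -4608*8 = -36864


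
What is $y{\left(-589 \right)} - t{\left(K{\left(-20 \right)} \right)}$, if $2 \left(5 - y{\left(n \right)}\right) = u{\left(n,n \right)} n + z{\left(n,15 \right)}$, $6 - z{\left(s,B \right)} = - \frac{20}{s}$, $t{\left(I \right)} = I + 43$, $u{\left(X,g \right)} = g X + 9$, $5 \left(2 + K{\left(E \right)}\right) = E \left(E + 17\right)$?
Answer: $\frac{60178621236}{589} \approx 1.0217 \cdot 10^{8}$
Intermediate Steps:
$K{\left(E \right)} = -2 + \frac{E \left(17 + E\right)}{5}$ ($K{\left(E \right)} = -2 + \frac{E \left(E + 17\right)}{5} = -2 + \frac{E \left(17 + E\right)}{5}$)
$u{\left(X,g \right)} = 9 + X g$ ($u{\left(X,g \right)} = X g + 9 = 9 + X g$)
$t{\left(I \right)} = 43 + I$
$z{\left(s,B \right)} = 6 + \frac{20}{s}$ ($z{\left(s,B \right)} = 6 - - \frac{20}{s} = 6 + \frac{20}{s}$)
$y{\left(n \right)} = 2 - \frac{10}{n} - \frac{n \left(9 + n^{2}\right)}{2}$ ($y{\left(n \right)} = 5 - \frac{\left(9 + n n\right) n + \left(6 + \frac{20}{n}\right)}{2} = 5 - \frac{\left(9 + n^{2}\right) n + \left(6 + \frac{20}{n}\right)}{2} = 5 - \frac{n \left(9 + n^{2}\right) + \left(6 + \frac{20}{n}\right)}{2} = 5 - \frac{6 + \frac{20}{n} + n \left(9 + n^{2}\right)}{2} = 5 - \left(3 + \frac{10}{n} + \frac{n \left(9 + n^{2}\right)}{2}\right) = 2 - \frac{10}{n} - \frac{n \left(9 + n^{2}\right)}{2}$)
$y{\left(-589 \right)} - t{\left(K{\left(-20 \right)} \right)} = \left(2 - \frac{10}{-589} - - \frac{5301}{2} - \frac{\left(-589\right)^{3}}{2}\right) - \left(43 + \left(-2 + \frac{\left(-20\right)^{2}}{5} + \frac{17}{5} \left(-20\right)\right)\right) = \left(2 - - \frac{10}{589} + \frac{5301}{2} - - \frac{204336469}{2}\right) - \left(43 - -10\right) = \left(2 + \frac{10}{589} + \frac{5301}{2} + \frac{204336469}{2}\right) - \left(43 - -10\right) = \frac{60178652453}{589} - \left(43 + 10\right) = \frac{60178652453}{589} - 53 = \frac{60178621236}{589}$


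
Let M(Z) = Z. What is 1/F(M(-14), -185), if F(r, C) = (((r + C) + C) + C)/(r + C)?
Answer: 199/569 ≈ 0.34974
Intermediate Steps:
F(r, C) = (r + 3*C)/(C + r) (F(r, C) = (((C + r) + C) + C)/(C + r) = ((r + 2*C) + C)/(C + r) = (r + 3*C)/(C + r))
1/F(M(-14), -185) = 1/((-14 + 3*(-185))/(-185 - 14)) = 1/((-14 - 555)/(-199)) = 1/(-1/199*(-569)) = 1/(569/199) = 199/569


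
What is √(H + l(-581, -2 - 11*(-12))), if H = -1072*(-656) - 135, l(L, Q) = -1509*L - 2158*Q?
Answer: √1299286 ≈ 1139.9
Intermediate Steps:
l(L, Q) = -2158*Q - 1509*L
H = 703097 (H = 703232 - 135 = 703097)
√(H + l(-581, -2 - 11*(-12))) = √(703097 + (-2158*(-2 - 11*(-12)) - 1509*(-581))) = √(703097 + (-2158*(-2 + 132) + 876729)) = √(703097 + (-2158*130 + 876729)) = √(703097 + (-280540 + 876729)) = √(703097 + 596189) = √1299286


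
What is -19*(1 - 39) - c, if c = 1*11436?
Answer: -10714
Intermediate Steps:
c = 11436
-19*(1 - 39) - c = -19*(1 - 39) - 1*11436 = -19*(-38) - 11436 = 722 - 11436 = -10714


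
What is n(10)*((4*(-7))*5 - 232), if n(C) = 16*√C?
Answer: -5952*√10 ≈ -18822.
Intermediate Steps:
n(10)*((4*(-7))*5 - 232) = (16*√10)*((4*(-7))*5 - 232) = (16*√10)*(-28*5 - 232) = (16*√10)*(-140 - 232) = (16*√10)*(-372) = -5952*√10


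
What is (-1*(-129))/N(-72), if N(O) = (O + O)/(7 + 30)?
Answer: -1591/48 ≈ -33.146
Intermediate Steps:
N(O) = 2*O/37 (N(O) = (2*O)/37 = (2*O)*(1/37) = 2*O/37)
(-1*(-129))/N(-72) = (-1*(-129))/(((2/37)*(-72))) = 129/(-144/37) = 129*(-37/144) = -1591/48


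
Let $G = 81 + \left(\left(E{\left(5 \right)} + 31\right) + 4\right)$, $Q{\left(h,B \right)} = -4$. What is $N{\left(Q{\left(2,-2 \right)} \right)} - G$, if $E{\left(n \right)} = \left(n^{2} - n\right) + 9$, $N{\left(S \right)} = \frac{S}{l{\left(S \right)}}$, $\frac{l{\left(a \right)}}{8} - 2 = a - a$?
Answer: $- \frac{581}{4} \approx -145.25$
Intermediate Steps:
$l{\left(a \right)} = 16$ ($l{\left(a \right)} = 16 + 8 \left(a - a\right) = 16 + 8 \cdot 0 = 16 + 0 = 16$)
$N{\left(S \right)} = \frac{S}{16}$
$E{\left(n \right)} = 9 + n^{2} - n$
$G = 145$ ($G = 81 + \left(\left(\left(9 + 5^{2} - 5\right) + 31\right) + 4\right) = 81 + \left(\left(\left(9 + 25 - 5\right) + 31\right) + 4\right) = 81 + \left(\left(29 + 31\right) + 4\right) = 81 + \left(60 + 4\right) = 81 + 64 = 145$)
$N{\left(Q{\left(2,-2 \right)} \right)} - G = \frac{1}{16} \left(-4\right) - 145 = - \frac{1}{4} - 145 = - \frac{581}{4}$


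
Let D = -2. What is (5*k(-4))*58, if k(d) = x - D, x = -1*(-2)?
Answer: 1160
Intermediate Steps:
x = 2
k(d) = 4 (k(d) = 2 - 1*(-2) = 2 + 2 = 4)
(5*k(-4))*58 = (5*4)*58 = 20*58 = 1160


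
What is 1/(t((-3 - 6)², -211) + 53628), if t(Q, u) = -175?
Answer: 1/53453 ≈ 1.8708e-5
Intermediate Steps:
1/(t((-3 - 6)², -211) + 53628) = 1/(-175 + 53628) = 1/53453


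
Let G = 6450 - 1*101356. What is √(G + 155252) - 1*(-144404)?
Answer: 144404 + √60346 ≈ 1.4465e+5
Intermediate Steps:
G = -94906 (G = 6450 - 101356 = -94906)
√(G + 155252) - 1*(-144404) = √(-94906 + 155252) - 1*(-144404) = √60346 + 144404 = 144404 + √60346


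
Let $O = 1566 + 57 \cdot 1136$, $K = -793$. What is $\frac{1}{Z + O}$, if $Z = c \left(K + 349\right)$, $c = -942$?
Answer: $\frac{1}{484566} \approx 2.0637 \cdot 10^{-6}$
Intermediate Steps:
$Z = 418248$ ($Z = - 942 \left(-793 + 349\right) = \left(-942\right) \left(-444\right) = 418248$)
$O = 66318$ ($O = 1566 + 64752 = 66318$)
$\frac{1}{Z + O} = \frac{1}{418248 + 66318} = \frac{1}{484566}$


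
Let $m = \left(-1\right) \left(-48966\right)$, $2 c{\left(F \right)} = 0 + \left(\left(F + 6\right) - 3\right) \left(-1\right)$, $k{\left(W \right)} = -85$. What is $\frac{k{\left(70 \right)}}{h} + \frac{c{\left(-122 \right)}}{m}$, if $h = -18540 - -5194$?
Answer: $\frac{4956197}{653500236} \approx 0.0075841$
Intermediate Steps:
$h = -13346$ ($h = -18540 + 5194 = -13346$)
$c{\left(F \right)} = - \frac{3}{2} - \frac{F}{2}$ ($c{\left(F \right)} = \frac{0 + \left(\left(F + 6\right) - 3\right) \left(-1\right)}{2} = \frac{0 + \left(\left(6 + F\right) - 3\right) \left(-1\right)}{2} = \frac{0 + \left(3 + F\right) \left(-1\right)}{2} = \frac{0 - \left(3 + F\right)}{2} = \frac{-3 - F}{2} = - \frac{3}{2} - \frac{F}{2}$)
$m = 48966$
$\frac{k{\left(70 \right)}}{h} + \frac{c{\left(-122 \right)}}{m} = - \frac{85}{-13346} + \frac{- \frac{3}{2} - -61}{48966} = \left(-85\right) \left(- \frac{1}{13346}\right) + \left(- \frac{3}{2} + 61\right) \frac{1}{48966} = \frac{85}{13346} + \frac{119}{2} \cdot \frac{1}{48966} = \frac{85}{13346} + \frac{119}{97932} = \frac{4956197}{653500236}$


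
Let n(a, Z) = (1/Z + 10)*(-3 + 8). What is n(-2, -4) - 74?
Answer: -101/4 ≈ -25.250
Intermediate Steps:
n(a, Z) = 50 + 5/Z (n(a, Z) = (10 + 1/Z)*5 = 50 + 5/Z)
n(-2, -4) - 74 = (50 + 5/(-4)) - 74 = (50 + 5*(-¼)) - 74 = (50 - 5/4) - 74 = 195/4 - 74 = -101/4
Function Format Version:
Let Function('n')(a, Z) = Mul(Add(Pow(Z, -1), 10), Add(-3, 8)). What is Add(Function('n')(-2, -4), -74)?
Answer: Rational(-101, 4) ≈ -25.250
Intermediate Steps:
Function('n')(a, Z) = Add(50, Mul(5, Pow(Z, -1))) (Function('n')(a, Z) = Mul(Add(10, Pow(Z, -1)), 5) = Add(50, Mul(5, Pow(Z, -1))))
Add(Function('n')(-2, -4), -74) = Add(Add(50, Mul(5, Pow(-4, -1))), -74) = Add(Add(50, Mul(5, Rational(-1, 4))), -74) = Add(Add(50, Rational(-5, 4)), -74) = Add(Rational(195, 4), -74) = Rational(-101, 4)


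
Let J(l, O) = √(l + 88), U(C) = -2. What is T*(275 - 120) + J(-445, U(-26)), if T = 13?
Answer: 2015 + I*√357 ≈ 2015.0 + 18.894*I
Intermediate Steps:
J(l, O) = √(88 + l)
T*(275 - 120) + J(-445, U(-26)) = 13*(275 - 120) + √(88 - 445) = 13*155 + √(-357) = 2015 + I*√357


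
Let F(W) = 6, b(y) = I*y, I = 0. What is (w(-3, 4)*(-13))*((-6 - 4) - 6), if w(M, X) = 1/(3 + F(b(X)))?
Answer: 208/9 ≈ 23.111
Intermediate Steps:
b(y) = 0 (b(y) = 0*y = 0)
w(M, X) = ⅑ (w(M, X) = 1/(3 + 6) = 1/9 = ⅑)
(w(-3, 4)*(-13))*((-6 - 4) - 6) = ((⅑)*(-13))*((-6 - 4) - 6) = -13*(-10 - 6)/9 = -13/9*(-16) = 208/9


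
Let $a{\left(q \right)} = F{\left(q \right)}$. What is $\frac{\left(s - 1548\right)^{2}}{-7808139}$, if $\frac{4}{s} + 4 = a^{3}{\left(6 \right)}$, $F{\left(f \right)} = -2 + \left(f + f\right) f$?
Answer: $- \frac{17619761851781401}{57412394987657139} \approx -0.3069$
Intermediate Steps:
$F{\left(f \right)} = -2 + 2 f^{2}$ ($F{\left(f \right)} = -2 + 2 f f = -2 + 2 f^{2}$)
$a{\left(q \right)} = -2 + 2 q^{2}$
$s = \frac{1}{85749}$ ($s = \frac{4}{-4 + \left(-2 + 2 \cdot 6^{2}\right)^{3}} = \frac{4}{-4 + \left(-2 + 2 \cdot 36\right)^{3}} = \frac{4}{-4 + \left(-2 + 72\right)^{3}} = \frac{4}{-4 + 70^{3}} = \frac{4}{-4 + 343000} = \frac{4}{342996} = 4 \cdot \frac{1}{342996} = \frac{1}{85749} \approx 1.1662 \cdot 10^{-5}$)
$\frac{\left(s - 1548\right)^{2}}{-7808139} = \frac{\left(\frac{1}{85749} - 1548\right)^{2}}{-7808139} = \left(- \frac{132739451}{85749}\right)^{2} \left(- \frac{1}{7808139}\right) = \frac{17619761851781401}{7352891001} \left(- \frac{1}{7808139}\right) = - \frac{17619761851781401}{57412394987657139}$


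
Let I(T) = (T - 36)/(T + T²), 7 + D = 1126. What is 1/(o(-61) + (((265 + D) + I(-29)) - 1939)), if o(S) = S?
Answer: -812/500257 ≈ -0.0016232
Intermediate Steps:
D = 1119 (D = -7 + 1126 = 1119)
I(T) = (-36 + T)/(T + T²)
1/(o(-61) + (((265 + D) + I(-29)) - 1939)) = 1/(-61 + (((265 + 1119) + (-36 - 29)/((-29)*(1 - 29))) - 1939)) = 1/(-61 + ((1384 - 1/29*(-65)/(-28)) - 1939)) = 1/(-61 + ((1384 - 1/29*(-1/28)*(-65)) - 1939)) = 1/(-61 + ((1384 - 65/812) - 1939)) = 1/(-61 + (1123743/812 - 1939)) = 1/(-61 - 450725/812) = 1/(-500257/812) = -812/500257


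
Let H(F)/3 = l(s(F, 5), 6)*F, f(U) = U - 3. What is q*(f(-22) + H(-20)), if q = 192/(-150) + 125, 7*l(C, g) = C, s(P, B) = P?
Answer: 126813/7 ≈ 18116.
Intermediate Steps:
l(C, g) = C/7
f(U) = -3 + U
H(F) = 3*F**2/7 (H(F) = 3*((F/7)*F) = 3*(F**2/7) = 3*F**2/7)
q = 3093/25 (q = 192*(-1/150) + 125 = -32/25 + 125 = 3093/25 ≈ 123.72)
q*(f(-22) + H(-20)) = 3093*((-3 - 22) + (3/7)*(-20)**2)/25 = 3093*(-25 + (3/7)*400)/25 = 3093*(-25 + 1200/7)/25 = (3093/25)*(1025/7) = 126813/7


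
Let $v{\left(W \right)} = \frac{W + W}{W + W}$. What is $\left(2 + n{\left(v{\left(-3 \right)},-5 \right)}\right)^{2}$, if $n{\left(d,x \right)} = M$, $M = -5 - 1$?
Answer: $16$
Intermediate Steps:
$v{\left(W \right)} = 1$ ($v{\left(W \right)} = \frac{2 W}{2 W} = 2 W \frac{1}{2 W} = 1$)
$M = -6$ ($M = -5 - 1 = -6$)
$n{\left(d,x \right)} = -6$
$\left(2 + n{\left(v{\left(-3 \right)},-5 \right)}\right)^{2} = \left(2 - 6\right)^{2} = \left(-4\right)^{2} = 16$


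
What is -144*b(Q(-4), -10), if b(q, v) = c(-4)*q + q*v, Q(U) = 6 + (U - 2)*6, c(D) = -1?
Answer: -47520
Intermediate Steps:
Q(U) = -6 + 6*U (Q(U) = 6 + (-2 + U)*6 = 6 + (-12 + 6*U) = -6 + 6*U)
b(q, v) = -q + q*v
-144*b(Q(-4), -10) = -144*(-6 + 6*(-4))*(-1 - 10) = -144*(-6 - 24)*(-11) = -(-4320)*(-11) = -144*330 = -47520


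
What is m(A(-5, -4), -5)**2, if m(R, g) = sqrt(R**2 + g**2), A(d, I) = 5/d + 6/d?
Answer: 746/25 ≈ 29.840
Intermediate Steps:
A(d, I) = 11/d
m(A(-5, -4), -5)**2 = (sqrt((11/(-5))**2 + (-5)**2))**2 = (sqrt((11*(-1/5))**2 + 25))**2 = (sqrt((-11/5)**2 + 25))**2 = (sqrt(121/25 + 25))**2 = (sqrt(746/25))**2 = (sqrt(746)/5)**2 = 746/25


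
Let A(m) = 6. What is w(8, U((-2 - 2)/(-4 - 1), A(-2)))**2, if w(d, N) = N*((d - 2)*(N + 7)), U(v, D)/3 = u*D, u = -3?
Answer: 231891984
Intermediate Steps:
U(v, D) = -9*D (U(v, D) = 3*(-3*D) = -9*D)
w(d, N) = N*(-2 + d)*(7 + N) (w(d, N) = N*((-2 + d)*(7 + N)) = N*(-2 + d)*(7 + N))
w(8, U((-2 - 2)/(-4 - 1), A(-2)))**2 = ((-9*6)*(-14 - (-18)*6 + 7*8 - 9*6*8))**2 = (-54*(-14 - 2*(-54) + 56 - 54*8))**2 = (-54*(-14 + 108 + 56 - 432))**2 = (-54*(-282))**2 = 15228**2 = 231891984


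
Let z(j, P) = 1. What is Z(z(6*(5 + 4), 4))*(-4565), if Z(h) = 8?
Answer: -36520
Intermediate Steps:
Z(z(6*(5 + 4), 4))*(-4565) = 8*(-4565) = -36520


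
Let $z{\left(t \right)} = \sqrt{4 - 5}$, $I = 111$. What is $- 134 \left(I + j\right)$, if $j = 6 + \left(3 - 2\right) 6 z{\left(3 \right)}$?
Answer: $-15678 - 804 i \approx -15678.0 - 804.0 i$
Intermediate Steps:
$z{\left(t \right)} = i$ ($z{\left(t \right)} = \sqrt{-1} = i$)
$j = 6 + 6 i$ ($j = 6 + \left(3 - 2\right) 6 i = 6 + 1 \cdot 6 i = 6 + 6 i \approx 6.0 + 6.0 i$)
$- 134 \left(I + j\right) = - 134 \left(111 + \left(6 + 6 i\right)\right) = - 134 \left(117 + 6 i\right) = -15678 - 804 i$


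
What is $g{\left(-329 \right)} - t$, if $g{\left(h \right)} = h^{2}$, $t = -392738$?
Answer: $500979$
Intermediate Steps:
$g{\left(-329 \right)} - t = \left(-329\right)^{2} - -392738 = 108241 + 392738 = 500979$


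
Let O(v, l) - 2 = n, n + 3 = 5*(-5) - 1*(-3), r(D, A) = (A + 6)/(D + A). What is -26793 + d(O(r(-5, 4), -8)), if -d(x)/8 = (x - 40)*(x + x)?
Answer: -49977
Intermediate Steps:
r(D, A) = (6 + A)/(A + D)
n = -25 (n = -3 + (5*(-5) - 1*(-3)) = -3 + (-25 + 3) = -3 - 22 = -25)
O(v, l) = -23 (O(v, l) = 2 - 25 = -23)
d(x) = -16*x*(-40 + x) (d(x) = -8*(x - 40)*(x + x) = -8*(-40 + x)*2*x = -16*x*(-40 + x))
-26793 + d(O(r(-5, 4), -8)) = -26793 + 16*(-23)*(40 - 1*(-23)) = -26793 + 16*(-23)*(40 + 23) = -26793 + 16*(-23)*63 = -26793 - 23184 = -49977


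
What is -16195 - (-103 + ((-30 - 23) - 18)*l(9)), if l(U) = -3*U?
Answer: -18009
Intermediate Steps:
-16195 - (-103 + ((-30 - 23) - 18)*l(9)) = -16195 - (-103 + ((-30 - 23) - 18)*(-3*9)) = -16195 - (-103 + (-53 - 18)*(-27)) = -16195 - (-103 - 71*(-27)) = -16195 - (-103 + 1917) = -16195 - 1*1814 = -16195 - 1814 = -18009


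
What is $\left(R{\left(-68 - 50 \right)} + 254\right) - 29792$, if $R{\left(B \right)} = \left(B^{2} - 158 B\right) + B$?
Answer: $2912$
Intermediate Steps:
$R{\left(B \right)} = B^{2} - 157 B$
$\left(R{\left(-68 - 50 \right)} + 254\right) - 29792 = \left(\left(-68 - 50\right) \left(-157 - 118\right) + 254\right) - 29792 = \left(- 118 \left(-157 - 118\right) + 254\right) - 29792 = \left(\left(-118\right) \left(-275\right) + 254\right) - 29792 = \left(32450 + 254\right) - 29792 = 32704 - 29792 = 2912$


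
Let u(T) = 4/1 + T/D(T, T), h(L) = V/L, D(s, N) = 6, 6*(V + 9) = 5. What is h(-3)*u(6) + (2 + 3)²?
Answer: 695/18 ≈ 38.611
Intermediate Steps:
V = -49/6 (V = -9 + (⅙)*5 = -9 + ⅚ = -49/6 ≈ -8.1667)
h(L) = -49/(6*L)
u(T) = 4 + T/6 (u(T) = 4/1 + T/6 = 4*1 + T*(⅙) = 4 + T/6)
h(-3)*u(6) + (2 + 3)² = (-49/6/(-3))*(4 + (⅙)*6) + (2 + 3)² = (-49/6*(-⅓))*(4 + 1) + 5² = (49/18)*5 + 25 = 245/18 + 25 = 695/18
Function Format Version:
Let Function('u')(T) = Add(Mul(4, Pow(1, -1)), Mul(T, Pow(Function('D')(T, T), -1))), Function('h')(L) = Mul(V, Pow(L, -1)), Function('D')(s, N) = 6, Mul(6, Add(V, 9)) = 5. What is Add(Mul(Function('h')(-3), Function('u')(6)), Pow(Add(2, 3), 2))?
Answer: Rational(695, 18) ≈ 38.611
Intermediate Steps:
V = Rational(-49, 6) (V = Add(-9, Mul(Rational(1, 6), 5)) = Add(-9, Rational(5, 6)) = Rational(-49, 6) ≈ -8.1667)
Function('h')(L) = Mul(Rational(-49, 6), Pow(L, -1))
Function('u')(T) = Add(4, Mul(Rational(1, 6), T)) (Function('u')(T) = Add(Mul(4, Pow(1, -1)), Mul(T, Pow(6, -1))) = Add(Mul(4, 1), Mul(T, Rational(1, 6))) = Add(4, Mul(Rational(1, 6), T)))
Add(Mul(Function('h')(-3), Function('u')(6)), Pow(Add(2, 3), 2)) = Add(Mul(Mul(Rational(-49, 6), Pow(-3, -1)), Add(4, Mul(Rational(1, 6), 6))), Pow(Add(2, 3), 2)) = Add(Mul(Mul(Rational(-49, 6), Rational(-1, 3)), Add(4, 1)), Pow(5, 2)) = Add(Mul(Rational(49, 18), 5), 25) = Add(Rational(245, 18), 25) = Rational(695, 18)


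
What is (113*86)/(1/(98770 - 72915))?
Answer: 251258890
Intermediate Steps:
(113*86)/(1/(98770 - 72915)) = 9718/(1/25855) = 9718*25855 = 251258890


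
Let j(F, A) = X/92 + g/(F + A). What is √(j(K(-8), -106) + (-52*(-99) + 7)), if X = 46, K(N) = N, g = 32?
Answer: √66997230/114 ≈ 71.800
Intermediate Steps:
j(F, A) = ½ + 32/(A + F) (j(F, A) = 46/92 + 32/(F + A) = 46*(1/92) + 32/(A + F) = ½ + 32/(A + F))
√(j(K(-8), -106) + (-52*(-99) + 7)) = √((64 - 106 - 8)/(2*(-106 - 8)) + (-52*(-99) + 7)) = √((½)*(-50)/(-114) + (5148 + 7)) = √((½)*(-1/114)*(-50) + 5155) = √(25/114 + 5155) = √(587695/114) = √66997230/114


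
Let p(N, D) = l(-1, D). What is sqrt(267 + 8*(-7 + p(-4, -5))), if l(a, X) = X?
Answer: 3*sqrt(19) ≈ 13.077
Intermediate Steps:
p(N, D) = D
sqrt(267 + 8*(-7 + p(-4, -5))) = sqrt(267 + 8*(-7 - 5)) = sqrt(267 + 8*(-12)) = sqrt(267 - 96) = sqrt(171) = 3*sqrt(19)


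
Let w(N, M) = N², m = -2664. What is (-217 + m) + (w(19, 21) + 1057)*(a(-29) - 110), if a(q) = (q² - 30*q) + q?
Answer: 2226215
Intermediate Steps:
a(q) = q² - 29*q
(-217 + m) + (w(19, 21) + 1057)*(a(-29) - 110) = (-217 - 2664) + (19² + 1057)*(-29*(-29 - 29) - 110) = -2881 + (361 + 1057)*(-29*(-58) - 110) = -2881 + 1418*(1682 - 110) = -2881 + 1418*1572 = -2881 + 2229096 = 2226215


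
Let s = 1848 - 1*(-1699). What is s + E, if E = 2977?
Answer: 6524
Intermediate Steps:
s = 3547 (s = 1848 + 1699 = 3547)
s + E = 3547 + 2977 = 6524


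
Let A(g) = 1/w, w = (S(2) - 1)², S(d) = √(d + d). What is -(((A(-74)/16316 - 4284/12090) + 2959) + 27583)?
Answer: -1004109745471/32876740 ≈ -30542.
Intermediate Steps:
S(d) = √2*√d (S(d) = √(2*d) = √2*√d)
w = 1 (w = (√2*√2 - 1)² = (2 - 1)² = 1² = 1)
A(g) = 1 (A(g) = 1/1 = 1)
-(((A(-74)/16316 - 4284/12090) + 2959) + 27583) = -(((1/16316 - 4284/12090) + 2959) + 27583) = -(((1*(1/16316) - 4284*1/12090) + 2959) + 27583) = -(((1/16316 - 714/2015) + 2959) + 27583) = -((-11647609/32876740 + 2959) + 27583) = -(97270626051/32876740 + 27583) = -1*1004109745471/32876740 = -1004109745471/32876740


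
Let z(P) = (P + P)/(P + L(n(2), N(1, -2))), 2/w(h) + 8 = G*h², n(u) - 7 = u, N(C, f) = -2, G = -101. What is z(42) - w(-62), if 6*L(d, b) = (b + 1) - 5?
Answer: 16306625/7959166 ≈ 2.0488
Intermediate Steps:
n(u) = 7 + u
w(h) = 2/(-8 - 101*h²)
L(d, b) = -⅔ + b/6 (L(d, b) = ((b + 1) - 5)/6 = ((1 + b) - 5)/6 = (-4 + b)/6 = -⅔ + b/6)
z(P) = 2*P/(-1 + P) (z(P) = (P + P)/(P + (-⅔ + (⅙)*(-2))) = (2*P)/(P + (-⅔ - ⅓)) = (2*P)/(P - 1) = (2*P)/(-1 + P) = 2*P/(-1 + P))
z(42) - w(-62) = 2*42/(-1 + 42) - (-2)/(8 + 101*(-62)²) = 2*42/41 - (-2)/(8 + 101*3844) = 2*42*(1/41) - (-2)/(8 + 388244) = 84/41 - (-2)/388252 = 84/41 - 1*(-1/194126) = 84/41 + 1/194126 = 16306625/7959166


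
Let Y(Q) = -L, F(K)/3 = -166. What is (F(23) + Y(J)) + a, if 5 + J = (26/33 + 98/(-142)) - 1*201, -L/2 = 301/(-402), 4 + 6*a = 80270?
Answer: 2588512/201 ≈ 12878.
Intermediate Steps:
F(K) = -498 (F(K) = 3*(-166) = -498)
a = 40133/3 (a = -⅔ + (⅙)*80270 = -⅔ + 40135/3 = 40133/3 ≈ 13378.)
L = 301/201 (L = -602/(-402) = -602*(-1)/402 = -2*(-301/402) = 301/201 ≈ 1.4975)
J = -482429/2343 (J = -5 + ((26/33 + 98/(-142)) - 1*201) = -5 + ((26*(1/33) + 98*(-1/142)) - 201) = -5 + ((26/33 - 49/71) - 201) = -5 + (229/2343 - 201) = -5 - 470714/2343 = -482429/2343 ≈ -205.90)
Y(Q) = -301/201 (Y(Q) = -1*301/201 = -301/201)
(F(23) + Y(J)) + a = (-498 - 301/201) + 40133/3 = -100399/201 + 40133/3 = 2588512/201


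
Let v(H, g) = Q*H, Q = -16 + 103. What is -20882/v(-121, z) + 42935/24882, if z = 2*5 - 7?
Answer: 1015217/273702 ≈ 3.7092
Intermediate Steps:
z = 3 (z = 10 - 7 = 3)
Q = 87
v(H, g) = 87*H
-20882/v(-121, z) + 42935/24882 = -20882/(87*(-121)) + 42935/24882 = -20882/(-10527) + 42935*(1/24882) = -20882*(-1/10527) + 42935/24882 = 20882/10527 + 42935/24882 = 1015217/273702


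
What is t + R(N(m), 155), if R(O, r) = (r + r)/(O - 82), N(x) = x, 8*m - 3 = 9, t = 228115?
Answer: 36725895/161 ≈ 2.2811e+5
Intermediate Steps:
m = 3/2 (m = 3/8 + (1/8)*9 = 3/8 + 9/8 = 3/2 ≈ 1.5000)
R(O, r) = 2*r/(-82 + O) (R(O, r) = (2*r)/(-82 + O) = 2*r/(-82 + O))
t + R(N(m), 155) = 228115 + 2*155/(-82 + 3/2) = 228115 + 2*155/(-161/2) = 228115 + 2*155*(-2/161) = 228115 - 620/161 = 36725895/161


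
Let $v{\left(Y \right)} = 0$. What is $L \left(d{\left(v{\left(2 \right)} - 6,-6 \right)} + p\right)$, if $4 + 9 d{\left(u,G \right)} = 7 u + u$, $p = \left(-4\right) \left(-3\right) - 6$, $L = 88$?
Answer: $\frac{176}{9} \approx 19.556$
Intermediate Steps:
$p = 6$ ($p = 12 - 6 = 6$)
$d{\left(u,G \right)} = - \frac{4}{9} + \frac{8 u}{9}$ ($d{\left(u,G \right)} = - \frac{4}{9} + \frac{7 u + u}{9} = - \frac{4}{9} + \frac{8 u}{9}$)
$L \left(d{\left(v{\left(2 \right)} - 6,-6 \right)} + p\right) = 88 \left(\left(- \frac{4}{9} + \frac{8 \left(0 - 6\right)}{9}\right) + 6\right) = 88 \left(\left(- \frac{4}{9} + \frac{8}{9} \left(-6\right)\right) + 6\right) = 88 \left(\left(- \frac{4}{9} - \frac{16}{3}\right) + 6\right) = 88 \left(- \frac{52}{9} + 6\right) = 88 \cdot \frac{2}{9} = \frac{176}{9}$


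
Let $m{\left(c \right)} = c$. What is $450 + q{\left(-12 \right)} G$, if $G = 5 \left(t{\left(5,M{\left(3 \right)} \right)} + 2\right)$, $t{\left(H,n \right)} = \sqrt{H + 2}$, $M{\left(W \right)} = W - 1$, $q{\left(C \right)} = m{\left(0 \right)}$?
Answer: $450$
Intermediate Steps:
$q{\left(C \right)} = 0$
$M{\left(W \right)} = -1 + W$ ($M{\left(W \right)} = W - 1 = -1 + W$)
$t{\left(H,n \right)} = \sqrt{2 + H}$
$G = 10 + 5 \sqrt{7}$ ($G = 5 \left(\sqrt{2 + 5} + 2\right) = 5 \left(\sqrt{7} + 2\right) = 5 \left(2 + \sqrt{7}\right) = 10 + 5 \sqrt{7} \approx 23.229$)
$450 + q{\left(-12 \right)} G = 450 + 0 \left(10 + 5 \sqrt{7}\right) = 450 + 0 = 450$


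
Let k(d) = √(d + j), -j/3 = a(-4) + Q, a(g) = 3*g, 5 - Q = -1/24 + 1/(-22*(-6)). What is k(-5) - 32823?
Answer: -32823 + √30778/44 ≈ -32819.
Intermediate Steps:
Q = 443/88 (Q = 5 - (-1/24 + 1/(-22*(-6))) = 5 - (-1*1/24 - 1/22*(-⅙)) = 5 - (-1/24 + 1/132) = 5 - 1*(-3/88) = 5 + 3/88 = 443/88 ≈ 5.0341)
j = 1839/88 (j = -3*(3*(-4) + 443/88) = -3*(-12 + 443/88) = -3*(-613/88) = 1839/88 ≈ 20.898)
k(d) = √(1839/88 + d) (k(d) = √(d + 1839/88) = √(1839/88 + d))
k(-5) - 32823 = √(40458 + 1936*(-5))/44 - 32823 = √(40458 - 9680)/44 - 32823 = √30778/44 - 32823 = -32823 + √30778/44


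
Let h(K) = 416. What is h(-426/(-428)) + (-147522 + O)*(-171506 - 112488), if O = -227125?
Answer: 106397500534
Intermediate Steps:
h(-426/(-428)) + (-147522 + O)*(-171506 - 112488) = 416 + (-147522 - 227125)*(-171506 - 112488) = 416 - 374647*(-283994) = 416 + 106397500118 = 106397500534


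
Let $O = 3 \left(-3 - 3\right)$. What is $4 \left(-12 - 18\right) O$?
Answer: $2160$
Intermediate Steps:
$O = -18$ ($O = 3 \left(-6\right) = -18$)
$4 \left(-12 - 18\right) O = 4 \left(-12 - 18\right) \left(-18\right) = 4 \left(-30\right) \left(-18\right) = \left(-120\right) \left(-18\right) = 2160$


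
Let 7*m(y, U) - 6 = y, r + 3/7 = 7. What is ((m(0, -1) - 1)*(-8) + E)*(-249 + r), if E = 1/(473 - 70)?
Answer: -5483007/19747 ≈ -277.66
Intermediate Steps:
r = 46/7 (r = -3/7 + 7 = 46/7 ≈ 6.5714)
m(y, U) = 6/7 + y/7
E = 1/403 ≈ 0.0024814
((m(0, -1) - 1)*(-8) + E)*(-249 + r) = (((6/7 + (⅐)*0) - 1)*(-8) + 1/403)*(-249 + 46/7) = (((6/7 + 0) - 1)*(-8) + 1/403)*(-1697/7) = ((6/7 - 1)*(-8) + 1/403)*(-1697/7) = (-⅐*(-8) + 1/403)*(-1697/7) = (8/7 + 1/403)*(-1697/7) = (3231/2821)*(-1697/7) = -5483007/19747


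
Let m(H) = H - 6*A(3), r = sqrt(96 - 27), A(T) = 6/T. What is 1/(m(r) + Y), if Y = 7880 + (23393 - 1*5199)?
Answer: 26062/679227775 - sqrt(69)/679227775 ≈ 3.8358e-5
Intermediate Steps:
r = sqrt(69) ≈ 8.3066
Y = 26074 (Y = 7880 + (23393 - 5199) = 7880 + 18194 = 26074)
m(H) = -12 + H (m(H) = H - 36/3 = H - 6*2 = H - 12 = -12 + H)
1/(m(r) + Y) = 1/((-12 + sqrt(69)) + 26074) = 1/(26062 + sqrt(69))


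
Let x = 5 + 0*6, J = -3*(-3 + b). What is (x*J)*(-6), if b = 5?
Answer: 180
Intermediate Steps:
J = -6 (J = -3*(-3 + 5) = -3*2 = -6)
x = 5 (x = 5 + 0 = 5)
(x*J)*(-6) = (5*(-6))*(-6) = -30*(-6) = 180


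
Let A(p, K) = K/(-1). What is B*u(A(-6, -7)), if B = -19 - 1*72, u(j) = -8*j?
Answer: 5096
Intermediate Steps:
A(p, K) = -K (A(p, K) = K*(-1) = -K)
B = -91 (B = -19 - 72 = -91)
B*u(A(-6, -7)) = -(-728)*(-1*(-7)) = -(-728)*7 = -91*(-56) = 5096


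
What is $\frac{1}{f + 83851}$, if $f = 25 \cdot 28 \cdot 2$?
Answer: $\frac{1}{85251} \approx 1.173 \cdot 10^{-5}$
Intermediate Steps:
$f = 1400$ ($f = 700 \cdot 2 = 1400$)
$\frac{1}{f + 83851} = \frac{1}{1400 + 83851} = \frac{1}{85251}$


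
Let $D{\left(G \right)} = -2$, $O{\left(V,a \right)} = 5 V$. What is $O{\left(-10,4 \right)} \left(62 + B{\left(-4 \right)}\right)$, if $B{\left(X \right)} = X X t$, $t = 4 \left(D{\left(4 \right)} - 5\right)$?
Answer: $19300$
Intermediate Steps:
$t = -28$ ($t = 4 \left(-2 - 5\right) = 4 \left(-7\right) = -28$)
$B{\left(X \right)} = - 28 X^{2}$ ($B{\left(X \right)} = X X \left(-28\right) = X^{2} \left(-28\right) = - 28 X^{2}$)
$O{\left(-10,4 \right)} \left(62 + B{\left(-4 \right)}\right) = 5 \left(-10\right) \left(62 - 28 \left(-4\right)^{2}\right) = - 50 \left(62 - 448\right) = \left(-50\right) \left(-386\right) = 19300$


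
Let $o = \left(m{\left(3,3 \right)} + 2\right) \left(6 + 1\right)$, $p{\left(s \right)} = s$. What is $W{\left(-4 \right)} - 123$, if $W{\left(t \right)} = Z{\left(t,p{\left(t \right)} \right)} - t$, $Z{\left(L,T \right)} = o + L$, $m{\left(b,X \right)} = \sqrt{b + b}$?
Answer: $-109 + 7 \sqrt{6} \approx -91.854$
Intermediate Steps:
$m{\left(b,X \right)} = \sqrt{2} \sqrt{b}$ ($m{\left(b,X \right)} = \sqrt{2 b} = \sqrt{2} \sqrt{b}$)
$o = 14 + 7 \sqrt{6}$ ($o = \left(\sqrt{2} \sqrt{3} + 2\right) \left(6 + 1\right) = \left(\sqrt{6} + 2\right) 7 = \left(2 + \sqrt{6}\right) 7 = 14 + 7 \sqrt{6} \approx 31.146$)
$Z{\left(L,T \right)} = 14 + L + 7 \sqrt{6}$ ($Z{\left(L,T \right)} = \left(14 + 7 \sqrt{6}\right) + L = 14 + L + 7 \sqrt{6}$)
$W{\left(t \right)} = 14 + 7 \sqrt{6}$ ($W{\left(t \right)} = \left(14 + t + 7 \sqrt{6}\right) - t = 14 + 7 \sqrt{6}$)
$W{\left(-4 \right)} - 123 = \left(14 + 7 \sqrt{6}\right) - 123 = -109 + 7 \sqrt{6}$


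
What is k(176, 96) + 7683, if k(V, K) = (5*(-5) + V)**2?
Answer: 30484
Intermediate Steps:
k(V, K) = (-25 + V)**2
k(176, 96) + 7683 = (-25 + 176)**2 + 7683 = 151**2 + 7683 = 22801 + 7683 = 30484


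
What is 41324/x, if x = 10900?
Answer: 10331/2725 ≈ 3.7912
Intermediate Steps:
41324/x = 41324/10900 = 41324*(1/10900) = 10331/2725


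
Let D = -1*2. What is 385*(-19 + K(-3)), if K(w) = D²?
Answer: -5775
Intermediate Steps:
D = -2
K(w) = 4 (K(w) = (-2)² = 4)
385*(-19 + K(-3)) = 385*(-19 + 4) = 385*(-15) = -5775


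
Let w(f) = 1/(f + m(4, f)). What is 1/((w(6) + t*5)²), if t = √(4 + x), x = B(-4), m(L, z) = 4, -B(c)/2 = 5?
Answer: 100/(1 + 50*I*√6)² ≈ -0.0066653 - 0.00010885*I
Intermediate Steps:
B(c) = -10 (B(c) = -2*5 = -10)
x = -10
t = I*√6 (t = √(4 - 10) = √(-6) = I*√6 ≈ 2.4495*I)
w(f) = 1/(4 + f) (w(f) = 1/(f + 4) = 1/(4 + f))
1/((w(6) + t*5)²) = 1/((1/(4 + 6) + (I*√6)*5)²) = 1/((1/10 + 5*I*√6)²) = 1/((⅒ + 5*I*√6)²) = (⅒ + 5*I*√6)⁻²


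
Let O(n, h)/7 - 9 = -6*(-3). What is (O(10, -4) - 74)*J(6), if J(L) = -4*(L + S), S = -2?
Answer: -1840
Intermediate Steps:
O(n, h) = 189 (O(n, h) = 63 + 7*(-6*(-3)) = 63 + 7*18 = 63 + 126 = 189)
J(L) = 8 - 4*L (J(L) = -4*(L - 2) = -4*(-2 + L) = 8 - 4*L)
(O(10, -4) - 74)*J(6) = (189 - 74)*(8 - 4*6) = 115*(8 - 24) = 115*(-16) = -1840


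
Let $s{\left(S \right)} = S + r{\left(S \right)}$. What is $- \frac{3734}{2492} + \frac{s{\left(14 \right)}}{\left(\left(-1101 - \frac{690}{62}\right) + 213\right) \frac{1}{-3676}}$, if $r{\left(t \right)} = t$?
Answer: $\frac{3923658037}{34729758} \approx 112.98$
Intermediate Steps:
$s{\left(S \right)} = 2 S$ ($s{\left(S \right)} = S + S = 2 S$)
$- \frac{3734}{2492} + \frac{s{\left(14 \right)}}{\left(\left(-1101 - \frac{690}{62}\right) + 213\right) \frac{1}{-3676}} = - \frac{3734}{2492} + \frac{2 \cdot 14}{\left(\left(-1101 - \frac{690}{62}\right) + 213\right) \frac{1}{-3676}} = \left(-3734\right) \frac{1}{2492} + \frac{28}{\left(\left(-1101 - \frac{345}{31}\right) + 213\right) \left(- \frac{1}{3676}\right)} = - \frac{1867}{1246} + \frac{28}{\left(\left(-1101 - \frac{345}{31}\right) + 213\right) \left(- \frac{1}{3676}\right)} = - \frac{1867}{1246} + \frac{28}{\left(- \frac{34476}{31} + 213\right) \left(- \frac{1}{3676}\right)} = - \frac{1867}{1246} + \frac{28}{\left(- \frac{27873}{31}\right) \left(- \frac{1}{3676}\right)} = - \frac{1867}{1246} + \frac{28}{\frac{27873}{113956}} = - \frac{1867}{1246} + 28 \cdot \frac{113956}{27873} = - \frac{1867}{1246} + \frac{3190768}{27873} = \frac{3923658037}{34729758}$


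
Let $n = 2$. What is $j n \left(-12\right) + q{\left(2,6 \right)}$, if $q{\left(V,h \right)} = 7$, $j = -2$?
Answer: $55$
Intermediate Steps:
$j n \left(-12\right) + q{\left(2,6 \right)} = - 2 \cdot 2 \left(-12\right) + 7 = \left(-2\right) \left(-24\right) + 7 = 48 + 7 = 55$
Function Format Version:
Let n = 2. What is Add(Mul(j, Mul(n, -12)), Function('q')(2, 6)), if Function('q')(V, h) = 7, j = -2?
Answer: 55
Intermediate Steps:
Add(Mul(j, Mul(n, -12)), Function('q')(2, 6)) = Add(Mul(-2, Mul(2, -12)), 7) = Add(Mul(-2, -24), 7) = Add(48, 7) = 55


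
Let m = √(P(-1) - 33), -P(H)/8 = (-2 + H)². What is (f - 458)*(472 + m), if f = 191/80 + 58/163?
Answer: -350256273/1630 - 5936547*I*√105/13040 ≈ -2.1488e+5 - 4665.0*I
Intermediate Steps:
P(H) = -8*(-2 + H)²
f = 35773/13040 (f = 191*(1/80) + 58*(1/163) = 191/80 + 58/163 = 35773/13040 ≈ 2.7433)
m = I*√105 (m = √(-8*(-2 - 1)² - 33) = √(-8*(-3)² - 33) = √(-8*9 - 33) = √(-72 - 33) = √(-105) = I*√105 ≈ 10.247*I)
(f - 458)*(472 + m) = (35773/13040 - 458)*(472 + I*√105) = -5936547*(472 + I*√105)/13040 = -350256273/1630 - 5936547*I*√105/13040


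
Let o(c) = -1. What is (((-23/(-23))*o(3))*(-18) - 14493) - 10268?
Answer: -24743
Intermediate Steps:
(((-23/(-23))*o(3))*(-18) - 14493) - 10268 = ((-23/(-23)*(-1))*(-18) - 14493) - 10268 = ((-23*(-1/23)*(-1))*(-18) - 14493) - 10268 = ((1*(-1))*(-18) - 14493) - 10268 = (-1*(-18) - 14493) - 10268 = (18 - 14493) - 10268 = -14475 - 10268 = -24743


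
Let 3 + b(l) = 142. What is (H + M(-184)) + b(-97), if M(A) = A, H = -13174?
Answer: -13219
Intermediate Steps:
b(l) = 139 (b(l) = -3 + 142 = 139)
(H + M(-184)) + b(-97) = (-13174 - 184) + 139 = -13358 + 139 = -13219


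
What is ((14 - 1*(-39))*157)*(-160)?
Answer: -1331360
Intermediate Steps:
((14 - 1*(-39))*157)*(-160) = ((14 + 39)*157)*(-160) = (53*157)*(-160) = 8321*(-160) = -1331360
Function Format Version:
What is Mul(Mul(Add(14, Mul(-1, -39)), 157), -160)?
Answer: -1331360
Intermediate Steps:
Mul(Mul(Add(14, Mul(-1, -39)), 157), -160) = Mul(Mul(Add(14, 39), 157), -160) = Mul(Mul(53, 157), -160) = Mul(8321, -160) = -1331360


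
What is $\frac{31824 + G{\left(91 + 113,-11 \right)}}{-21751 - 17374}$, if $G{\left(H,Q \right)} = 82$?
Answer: $- \frac{31906}{39125} \approx -0.81549$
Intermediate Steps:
$\frac{31824 + G{\left(91 + 113,-11 \right)}}{-21751 - 17374} = \frac{31824 + 82}{-21751 - 17374} = \frac{31906}{-39125} = 31906 \left(- \frac{1}{39125}\right) = - \frac{31906}{39125}$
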